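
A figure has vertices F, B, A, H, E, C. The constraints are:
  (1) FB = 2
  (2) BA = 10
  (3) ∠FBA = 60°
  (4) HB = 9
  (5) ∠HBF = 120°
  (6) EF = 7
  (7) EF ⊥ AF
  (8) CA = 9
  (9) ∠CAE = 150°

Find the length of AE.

Step 1: By the law of cosines on triangle FBA: FA² = 2² + 10² − 2·2·10·cos(60°) = 84, so FA = 2·√21.
Step 2: By the law of cosines on triangle AFE: AE² = (2·√21)² + 7² − 2·2·√21·7·cos(90°) = 133, so AE = √133.

Therefore, the length of AE = √133.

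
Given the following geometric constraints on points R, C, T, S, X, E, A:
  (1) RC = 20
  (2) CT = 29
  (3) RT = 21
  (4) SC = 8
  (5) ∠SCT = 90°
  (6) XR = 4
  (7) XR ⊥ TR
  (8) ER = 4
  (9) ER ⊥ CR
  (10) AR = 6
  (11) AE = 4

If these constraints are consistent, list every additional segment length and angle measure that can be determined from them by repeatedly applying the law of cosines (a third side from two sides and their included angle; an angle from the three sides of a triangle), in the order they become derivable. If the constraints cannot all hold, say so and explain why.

The constraints are consistent. Derivable facts, in order:
After 1 step:
- CE = 4·√26
- TS ≈ 30.08
- TX ≈ 21.38
- ∠AER = 97.18°
- ∠ARE = 41.41°
- ∠CRT = 90°
- ∠CTR = 43.6°
- ∠EAR = 41.41°
- ∠RCT = 46.4°
After 2 steps:
- ∠CER = 78.69°
- ∠CST = 74.58°
- ∠CTS = 15.42°
- ∠ECR = 11.31°
- ∠RTX = 10.78°
- ∠RXT = 79.22°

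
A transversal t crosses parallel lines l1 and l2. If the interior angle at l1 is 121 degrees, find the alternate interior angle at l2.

Alternate interior angles lie on opposite sides of the transversal, between the parallel lines.
By the alternate interior angle theorem, they are equal: 121 degrees.

121 degrees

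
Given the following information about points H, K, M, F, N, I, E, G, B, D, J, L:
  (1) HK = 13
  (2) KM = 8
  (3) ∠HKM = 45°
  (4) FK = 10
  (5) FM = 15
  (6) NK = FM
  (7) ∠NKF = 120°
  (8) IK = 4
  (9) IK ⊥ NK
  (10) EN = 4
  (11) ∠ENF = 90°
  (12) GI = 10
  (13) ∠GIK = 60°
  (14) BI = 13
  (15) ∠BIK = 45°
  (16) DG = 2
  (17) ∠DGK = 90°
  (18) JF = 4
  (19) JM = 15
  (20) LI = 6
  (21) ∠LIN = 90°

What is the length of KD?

Step 1: By the law of cosines on triangle GIK: GK² = 10² + 4² − 2·10·4·cos(60°) = 76, so GK = 2·√19.
Step 2: By the law of cosines on triangle KGD: KD² = (2·√19)² + 2² − 2·2·√19·2·cos(90°) = 80, so KD = 4·√5.

Therefore, the length of KD = 4·√5.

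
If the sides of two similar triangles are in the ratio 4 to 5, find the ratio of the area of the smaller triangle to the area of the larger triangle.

Area ratio = (side ratio)^2 = (4/5)^2 = 16:25.

16:25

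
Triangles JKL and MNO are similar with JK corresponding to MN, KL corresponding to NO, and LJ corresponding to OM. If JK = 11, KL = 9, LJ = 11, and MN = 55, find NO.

Similar triangles have proportional sides. Setting up the proportion:
MN / JK = NO / KL
55 / 11 = NO / 9
NO = 9 * 55 / 11 = 45.

45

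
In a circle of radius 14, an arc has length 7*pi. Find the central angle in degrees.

θ = 360 × 7*pi / (2π × 14) = 90° (rearranging arc length formula).

90°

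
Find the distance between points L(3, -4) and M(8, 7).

d = sqrt((5)^2 + (11)^2) = sqrt(146)

sqrt(146)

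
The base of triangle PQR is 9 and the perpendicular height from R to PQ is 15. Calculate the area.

A triangle's area is half the area of a rectangle with the same base and height.
Area = (1/2) * 9 * 15 = 135/2.

135/2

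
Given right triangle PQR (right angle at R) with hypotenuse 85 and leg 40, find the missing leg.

By the Pythagorean theorem: QR^2 = PQ^2 - PR^2
QR^2 = 85^2 - 40^2 = 7225 - 1600 = 5625
QR = sqrt(5625) = 75

75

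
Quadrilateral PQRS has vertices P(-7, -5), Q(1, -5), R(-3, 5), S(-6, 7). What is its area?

Shoelace: sum of cross terms = 118, Area = (1/2)|118| = 59

59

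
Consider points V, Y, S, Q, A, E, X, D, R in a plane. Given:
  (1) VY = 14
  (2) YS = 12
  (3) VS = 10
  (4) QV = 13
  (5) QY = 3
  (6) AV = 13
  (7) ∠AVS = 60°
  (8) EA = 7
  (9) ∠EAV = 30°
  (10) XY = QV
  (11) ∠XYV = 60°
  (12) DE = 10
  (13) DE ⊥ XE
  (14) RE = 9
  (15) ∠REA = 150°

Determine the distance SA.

Step 1: By the law of cosines on triangle SVA: SA² = 10² + 13² − 2·10·13·cos(60°) = 139, so SA = √139.

Therefore, the length of SA = √139.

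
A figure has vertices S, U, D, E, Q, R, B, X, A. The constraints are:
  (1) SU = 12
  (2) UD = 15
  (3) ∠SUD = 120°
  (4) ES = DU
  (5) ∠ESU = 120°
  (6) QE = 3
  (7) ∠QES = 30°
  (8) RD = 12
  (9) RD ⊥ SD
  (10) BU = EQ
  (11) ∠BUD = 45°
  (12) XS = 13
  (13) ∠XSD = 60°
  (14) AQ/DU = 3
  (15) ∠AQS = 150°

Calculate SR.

Step 1: By the law of cosines on triangle SUD: SD² = 12² + 15² − 2·12·15·cos(120°) = 549, so SD = 3·√61.
Step 2: By the law of cosines on triangle SDR: SR² = (3·√61)² + 12² − 2·3·√61·12·cos(90°) = 693, so SR = 3·√77.

Therefore, the length of SR = 3·√77.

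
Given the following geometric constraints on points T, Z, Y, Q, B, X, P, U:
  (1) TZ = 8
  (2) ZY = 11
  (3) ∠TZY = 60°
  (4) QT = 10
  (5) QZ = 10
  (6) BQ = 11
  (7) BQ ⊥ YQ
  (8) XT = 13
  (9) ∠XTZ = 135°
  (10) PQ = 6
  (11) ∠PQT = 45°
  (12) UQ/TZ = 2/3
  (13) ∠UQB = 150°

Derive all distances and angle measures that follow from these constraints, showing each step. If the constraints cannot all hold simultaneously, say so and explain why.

The constraints are consistent.

From the given relations:
  UQ = 2/3·TZ = 2/3·8 ≈ 5.33

Step 1: From TZ = 8, ZY = 11, and ∠TZY = 60°, by the law of cosines:
  TY² = TZ² + ZY² - 2·TZ·ZY·cos(60°) = 64 + 121 - 88 = 97
  TY = √97

Step 2: From TQ = 10, QP = 6, and ∠TQP = 45°, by the law of cosines:
  TP² = TQ² + QP² - 2·TQ·QP·cos(45°) = 100 + 36 - 84.85 = 51.15
  TP ≈ 7.15

Step 3: From ZT = 8, TX = 13, and ∠ZTX = 135°, by the law of cosines:
  ZX² = ZT² + TX² - 2·ZT·TX·cos(135°) = 64 + 169 + 147.1 = 380.1
  ZX ≈ 19.5

Step 4: From BQ = 11, QU = 5.33, and ∠BQU = 150°, by the law of cosines:
  BU² = BQ² + QU² - 2·BQ·QU·cos(150°) = 121 + 28.44 + 101.6 = 251.1
  BU ≈ 15.84

Step 5: From TQ = 10, TZ = 8, QZ = 10, by the inverse law of cosines:
  cos(∠QTZ) = (TQ² + TZ² - QZ²) / (2·TQ·TZ)
  ∠QTZ = 66.42°

Step 6: From ZQ = 10, ZT = 8, QT = 10, by the inverse law of cosines:
  cos(∠QZT) = (ZQ² + ZT² - QT²) / (2·ZQ·ZT)
  ∠QZT = 66.42°

Step 7: From QT = 10, QZ = 10, TZ = 8, by the inverse law of cosines:
  cos(∠TQZ) = (QT² + QZ² - TZ²) / (2·QT·QZ)
  ∠TQZ = 47.16°

Step 8: From TP = 7.15, TQ = 10, PQ = 6, by the inverse law of cosines:
  cos(∠PTQ) = (TP² + TQ² - PQ²) / (2·TP·TQ)
  ∠PTQ = 36.39°

Step 9: From TY = √97, TZ = 8, YZ = 11, by the inverse law of cosines:
  cos(∠YTZ) = (TY² + TZ² - YZ²) / (2·TY·TZ)
  ∠YTZ = 75.3°

Step 10: From ZT = 8, ZX = 19.5, TX = 13, by the inverse law of cosines:
  cos(∠TZX) = (ZT² + ZX² - TX²) / (2·ZT·ZX)
  ∠TZX = 28.13°

Step 11: From YT = √97, YZ = 11, TZ = 8, by the inverse law of cosines:
  cos(∠TYZ) = (YT² + YZ² - TZ²) / (2·YT·YZ)
  ∠TYZ = 44.7°

Step 12: From BQ = 11, BU = 15.84, QU = 5.33, by the inverse law of cosines:
  cos(∠QBU) = (BQ² + BU² - QU²) / (2·BQ·BU)
  ∠QBU = 9.69°

Step 13: From XT = 13, XZ = 19.5, TZ = 8, by the inverse law of cosines:
  cos(∠TXZ) = (XT² + XZ² - TZ²) / (2·XT·XZ)
  ∠TXZ = 16.87°

Step 14: From PQ = 6, PT = 7.15, QT = 10, by the inverse law of cosines:
  cos(∠QPT) = (PQ² + PT² - QT²) / (2·PQ·PT)
  ∠QPT = 98.61°

Step 15: From UB = 15.84, UQ = 5.33, BQ = 11, by the inverse law of cosines:
  cos(∠BUQ) = (UB² + UQ² - BQ²) / (2·UB·UQ)
  ∠BUQ = 20.31°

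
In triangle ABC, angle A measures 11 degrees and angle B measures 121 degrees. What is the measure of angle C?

The interior angles sum to 180°: angle C = 180 - 11 - 121 = 48°.
The triangle is obtuse (angles 11°, 121°, 48°).

48 degrees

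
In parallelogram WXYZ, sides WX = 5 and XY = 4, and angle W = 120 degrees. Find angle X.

In a parallelogram, consecutive angles are supplementary (sum to 180°).
angle X = 180 - angle W
angle X = 180 - 120
angle X = 60 degrees

60 degrees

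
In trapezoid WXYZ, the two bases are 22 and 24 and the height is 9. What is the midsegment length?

The midsegment of a trapezoid = (base1 + base2) / 2
midsegment = (22 + 24) / 2
midsegment = 46 / 2
midsegment = 23

23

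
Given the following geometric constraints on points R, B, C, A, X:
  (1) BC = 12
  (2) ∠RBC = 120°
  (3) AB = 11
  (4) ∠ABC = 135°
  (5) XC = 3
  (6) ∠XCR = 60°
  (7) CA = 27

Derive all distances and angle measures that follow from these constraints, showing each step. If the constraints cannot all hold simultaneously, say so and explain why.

These constraints are not satisfiable: by the triangle inequality in triangle BCA, (1) BC = 12 and (3) AB = 11 force CA ≤ 12 + 11 = 23, but (7) says CA = 27. No planar figure meets all of them, so nothing further can be derived.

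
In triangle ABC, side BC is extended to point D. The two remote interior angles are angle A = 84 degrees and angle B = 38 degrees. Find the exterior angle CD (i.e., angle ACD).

The interior angle at C is 180 - 84 - 38 = 58 degrees.
The exterior angle and interior angle at C are supplementary:
Exterior angle = 180 - 58 = 122 degrees.

122 degrees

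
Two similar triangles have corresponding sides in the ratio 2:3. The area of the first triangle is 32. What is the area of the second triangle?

For similar figures, the area ratio equals the square of the side ratio.
Side ratio (the first triangle to the second triangle) = 2:3, so area ratio = 2^2:3^2 = 4:9.
If the area of the first triangle is 32, then the area of the second triangle = 32 * (9/4) = 72.

72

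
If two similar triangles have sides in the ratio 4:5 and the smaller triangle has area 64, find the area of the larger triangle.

The ratio of areas of similar triangles = (side ratio)^2.
Side ratio = 4:5, so area ratio = 16:25.
Area of the larger triangle / Area of the smaller triangle = 25/16
Area of the larger triangle = 64 * 25/16 = 100

100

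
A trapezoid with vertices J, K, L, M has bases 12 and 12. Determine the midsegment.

The midsegment (median) of a trapezoid connects the midpoints of the non-parallel sides.
Its length is the average of the two bases: (12 + 12) / 2 = 12.

12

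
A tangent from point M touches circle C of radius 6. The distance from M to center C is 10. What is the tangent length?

The tangent, radius, and line from the external point to the center form a right triangle.
The right angle is where the tangent meets the radius.
By the Pythagorean theorem: tangent² + 6² = 10²
tangent² = 100 - 36 = 64
tangent = 8

8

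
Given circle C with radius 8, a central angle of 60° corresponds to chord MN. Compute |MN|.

Chord = 2(8) sin(30°) = 8

8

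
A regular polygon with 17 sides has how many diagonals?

Total line segments between 17 vertices = C(17,2) = 136.
Subtract the 17 sides: 136 - 17 = 119 diagonals.

119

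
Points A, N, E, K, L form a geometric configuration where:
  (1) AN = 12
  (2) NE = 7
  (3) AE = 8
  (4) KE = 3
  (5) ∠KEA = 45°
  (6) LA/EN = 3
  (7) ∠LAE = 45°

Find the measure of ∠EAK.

Step 1: By the law of cosines on triangle AEK: AK² = 8² + 3² − 2·8·3·cos(45°) = 39.06, so AK ≈ 6.25.
Step 2: By the inverse law of cosines on triangle EAK: cos(∠EAK) = (8² + 6.25² − 3²) / (2·8·6.25) = 94.06/100 = 0.9406, so ∠EAK = 19.84°.

Therefore, the measure of angle ∠EAK = 19.84°.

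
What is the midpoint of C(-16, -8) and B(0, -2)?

The midpoint is the point halfway along the segment.
Move half the horizontal distance: -16 + (0 - -16)/2 = -16 + 16/2 = -8
Move half the vertical distance: -8 + (-2 - -8)/2 = -8 + 6/2 = -5
Midpoint = (-8, -5)

(-8, -5)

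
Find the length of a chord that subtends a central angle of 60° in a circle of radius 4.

Drop a perpendicular from the center to the chord, bisecting both the chord and the central angle.
Each half-chord = r sin(θ/2) = 4 sin(30°).
The full chord = 2 × 4 × sin(30°) = 4.

4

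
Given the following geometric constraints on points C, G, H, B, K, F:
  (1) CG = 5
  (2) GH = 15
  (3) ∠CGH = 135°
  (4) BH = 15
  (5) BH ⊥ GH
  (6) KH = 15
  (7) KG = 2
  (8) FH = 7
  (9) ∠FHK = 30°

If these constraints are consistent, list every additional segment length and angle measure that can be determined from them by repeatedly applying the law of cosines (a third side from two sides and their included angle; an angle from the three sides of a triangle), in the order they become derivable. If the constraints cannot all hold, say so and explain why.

The constraints are consistent. Derivable facts, in order:
After 1 step:
- CH ≈ 18.87
- GB = 15·√2
- KF ≈ 9.6
- ∠GHK = 7.65°
- ∠GKH = 86.18°
- ∠HGK = 86.18°
After 2 steps:
- ∠BGH = 45°
- ∠CHG = 10.8°
- ∠FKH = 21.39°
- ∠GBH = 45°
- ∠GCH = 34.2°
- ∠HFK = 128.61°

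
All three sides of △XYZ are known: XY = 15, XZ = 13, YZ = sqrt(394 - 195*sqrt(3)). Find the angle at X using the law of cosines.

By the inverse law of cosines: cos(X) = (XY² + XZ² - YZ²) / (2 × XY × XZ)
cos(X) = (15² + 13² - (sqrt(394 - 195*sqrt(3)))²) / (2 × 15 × 13)
cos(X) = (225 + 169 - (394 - 195*sqrt(3))) / 390
cos(X) = sqrt(3)/2
X = arccos(sqrt(3)/2) = 30°

30°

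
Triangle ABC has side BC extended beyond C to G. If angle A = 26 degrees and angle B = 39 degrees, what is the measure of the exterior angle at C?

The interior angle at C is 180 - 26 - 39 = 115 degrees.
The exterior angle and interior angle at C are supplementary:
Exterior angle = 180 - 115 = 65 degrees.

65 degrees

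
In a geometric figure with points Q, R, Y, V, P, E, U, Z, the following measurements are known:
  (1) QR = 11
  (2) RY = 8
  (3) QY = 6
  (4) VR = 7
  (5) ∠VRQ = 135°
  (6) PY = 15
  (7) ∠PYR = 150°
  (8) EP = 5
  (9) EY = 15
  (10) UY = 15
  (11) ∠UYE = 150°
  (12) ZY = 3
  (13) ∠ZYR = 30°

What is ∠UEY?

Step 1: By the law of cosines on triangle EYU: EU² = 15² + 15² − 2·15·15·cos(150°) = 839.71, so EU ≈ 28.98.
Step 2: By the inverse law of cosines on triangle UEY: cos(∠UEY) = (28.98² + 15² − 15²) / (2·28.98·15) = 839.71/869.33 = 0.9659, so ∠UEY = 15°.

Therefore, the measure of angle ∠UEY = 15°.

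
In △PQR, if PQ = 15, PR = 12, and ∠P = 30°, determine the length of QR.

When two sides and the included angle are known, the law of cosines gives the third side.
c^2 = a^2 + b^2 - 2ab cos(C) generalizes the Pythagorean theorem to non-right triangles.
Here: QR^2 = 225 + 144 - 360*(sqrt(3)/2) = 369 - 180*sqrt(3)
QR = 3*sqrt(41 - 20*sqrt(3))

3*sqrt(41 - 20*sqrt(3))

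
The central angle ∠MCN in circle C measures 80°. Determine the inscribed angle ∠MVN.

Inscribed angle = 80° / 2 = 40° (inscribed angle theorem).

40°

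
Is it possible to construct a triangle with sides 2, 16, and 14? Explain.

The longest side is 16. The other two sides sum to 2 + 14 = 16.
Since 16 ≤ 16, the two shorter sides cannot reach around to close the triangle.

No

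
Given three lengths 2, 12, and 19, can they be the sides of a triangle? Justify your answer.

Check the triangle inequality: 2 + 12 = 14 ≤ 19.
Since the sum of two sides does not exceed the third, no triangle can be formed.

No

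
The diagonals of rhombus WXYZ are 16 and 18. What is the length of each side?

Half-diagonals are 8 and 9. side = sqrt(8^2 + 9^2) = sqrt(145)

sqrt(145)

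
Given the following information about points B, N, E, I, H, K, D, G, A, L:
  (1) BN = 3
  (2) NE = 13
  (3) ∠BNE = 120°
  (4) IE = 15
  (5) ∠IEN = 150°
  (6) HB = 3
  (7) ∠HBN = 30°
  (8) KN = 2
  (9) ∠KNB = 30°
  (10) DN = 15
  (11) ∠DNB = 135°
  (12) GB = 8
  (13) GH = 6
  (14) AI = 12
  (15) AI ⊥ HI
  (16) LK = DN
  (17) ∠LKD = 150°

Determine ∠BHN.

Step 1: By the law of cosines on triangle HBN: HN² = 3² + 3² − 2·3·3·cos(30°) = 2.41, so HN ≈ 1.55.
Step 2: By the inverse law of cosines on triangle BHN: cos(∠BHN) = (3² + 1.55² − 3²) / (2·3·1.55) = 2.41/9.32 = 0.2588, so ∠BHN = 75°.

Therefore, the measure of angle ∠BHN = 75°.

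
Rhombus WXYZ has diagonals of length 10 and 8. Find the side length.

The diagonals of a rhombus bisect each other at right angles.
Half-diagonals: 10/2 = 5 and 8/2 = 4
side = sqrt(5^2 + 4^2)
side = sqrt(25 + 16)
side = sqrt(41)

sqrt(41)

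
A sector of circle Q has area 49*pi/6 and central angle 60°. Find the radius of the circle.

The sector covers 60°/360° = 1/6 of the full circle.
Full circle area = 49*pi/6 / 1/6 = 49*pi.
Since full area = πr², we get r² = 49*pi/π = 49, so r = 7.

7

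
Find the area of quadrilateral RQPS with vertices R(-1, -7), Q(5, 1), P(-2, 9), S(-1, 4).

Using the Shoelace formula for a quadrilateral (vertices in order):
Area = (1/2)|sum of (x_i * y_(i+1) - x_(i+1) * y_i)|
Terms: (-1*1 - 5*-7) = 34, (5*9 - -2*1) = 47, (-2*4 - -1*9) = 1, (-1*-7 - -1*4) = 11
Sum = 93
Area = (1/2)(93) = 93/2

93/2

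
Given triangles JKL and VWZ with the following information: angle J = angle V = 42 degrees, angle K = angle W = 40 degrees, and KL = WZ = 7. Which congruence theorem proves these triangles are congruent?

The given information provides:
angle J = angle V = 42 degrees, angle K = angle W = 40 degrees, and KL = WZ = 7
This matches the AAS congruence theorem.
Two pairs of corresponding angles and a non-included side are equal (Angle-Angle-Side).

AAS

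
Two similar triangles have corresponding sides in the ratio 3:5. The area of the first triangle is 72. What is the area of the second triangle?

For similar figures, the area ratio equals the square of the side ratio.
Side ratio (the first triangle to the second triangle) = 3:5, so area ratio = 3^2:5^2 = 9:25.
If the area of the first triangle is 72, then the area of the second triangle = 72 * (25/9) = 200.

200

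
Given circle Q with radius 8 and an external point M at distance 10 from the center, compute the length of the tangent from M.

Let T be the point of tangency. Then QT ⊥ MT (radius ⊥ tangent).
In right triangle QTM: QM² = QT² + MT²
10² = 8² + MT²
MT² = 36, MT = 6

6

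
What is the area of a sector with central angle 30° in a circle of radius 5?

Sector area = πr² × θ/360
= π × 5² × 1/12
= π × 25 × 1/12
= 25*pi/12

25*pi/12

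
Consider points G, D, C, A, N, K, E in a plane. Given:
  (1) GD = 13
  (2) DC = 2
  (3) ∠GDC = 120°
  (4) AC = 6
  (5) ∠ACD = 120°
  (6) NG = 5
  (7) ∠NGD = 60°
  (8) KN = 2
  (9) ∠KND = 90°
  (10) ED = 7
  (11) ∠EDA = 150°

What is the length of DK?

Step 1: By the law of cosines on triangle DGN: DN² = 13² + 5² − 2·13·5·cos(60°) = 129, so DN = √129.
Step 2: By the law of cosines on triangle DNK: DK² = √129² + 2² − 2·√129·2·cos(90°) = 133, so DK = √133.

Therefore, the length of DK = √133.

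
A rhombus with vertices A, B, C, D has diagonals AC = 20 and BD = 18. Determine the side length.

Half-diagonals are 10 and 9. side = sqrt(10^2 + 9^2) = sqrt(181)

sqrt(181)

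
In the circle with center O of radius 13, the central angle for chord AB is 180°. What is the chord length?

Drop a perpendicular from the center to the chord, bisecting both the chord and the central angle.
Each half-chord = r sin(θ/2) = 13 sin(90°).
The full chord = 2 × 13 × sin(90°) = 26.

26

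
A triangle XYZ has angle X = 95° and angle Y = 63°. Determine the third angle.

Let angle Z = x. Then 95 + 63 + x = 180.
x = 180 - 158 = 22 degrees.

22 degrees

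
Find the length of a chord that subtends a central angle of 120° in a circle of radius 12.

Drop a perpendicular from the center to the chord, bisecting both the chord and the central angle.
Each half-chord = r sin(θ/2) = 12 sin(60°).
The full chord = 2 × 12 × sin(60°) = 12*sqrt(3).

12*sqrt(3)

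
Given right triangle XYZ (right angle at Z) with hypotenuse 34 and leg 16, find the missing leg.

By the Pythagorean theorem: YZ^2 = XY^2 - XZ^2
YZ^2 = 34^2 - 16^2 = 1156 - 256 = 900
YZ = sqrt(900) = 30

30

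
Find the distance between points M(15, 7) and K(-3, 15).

The horizontal distance is |-3 - 15| = 18 and the vertical distance is |15 - 7| = 8.
By the Pythagorean theorem, d = sqrt(18^2 + 8^2) = sqrt(388) = 2*sqrt(97).

2*sqrt(97)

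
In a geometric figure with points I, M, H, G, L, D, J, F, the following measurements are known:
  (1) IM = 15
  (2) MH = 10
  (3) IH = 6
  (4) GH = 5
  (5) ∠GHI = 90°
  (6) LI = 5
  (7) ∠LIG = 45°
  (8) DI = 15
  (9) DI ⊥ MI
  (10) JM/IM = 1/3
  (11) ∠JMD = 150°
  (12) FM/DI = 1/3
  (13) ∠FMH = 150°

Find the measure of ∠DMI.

Step 1: By the law of cosines on triangle MID: MD² = 15² + 15² − 2·15·15·cos(90°) = 450, so MD = 15·√2.
Step 2: By the inverse law of cosines on triangle DMI: cos(∠DMI) = ((15·√2)² + 15² − 15²) / (2·15·√2·15) = 450/636.4 = 0.7071, so ∠DMI = 45°.

Therefore, the measure of angle ∠DMI = 45°.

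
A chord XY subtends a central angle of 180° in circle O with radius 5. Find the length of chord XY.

Chord = 2(5) sin(90°) = 10

10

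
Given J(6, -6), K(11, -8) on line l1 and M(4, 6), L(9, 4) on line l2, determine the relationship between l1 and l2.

Slope of line 1: m1 = (-8 - -6)/(11 - 6) = -2/5 = -2/5
Slope of line 2: m2 = (4 - 6)/(9 - 4) = -2/5 = -2/5
Two lines are parallel if and only if they have equal slopes (or both are vertical).
Here m1 = m2 = -2/5, confirming the lines are parallel.

Parallel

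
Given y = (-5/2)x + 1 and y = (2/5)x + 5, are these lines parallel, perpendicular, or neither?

Slope of line 1: m1 = -5/2
Slope of line 2: m2 = 2/5
m1 * m2 = (-5/2) * (2/5) = -1 = -1, so the lines are perpendicular.

Perpendicular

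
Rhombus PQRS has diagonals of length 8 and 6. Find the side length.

Half-diagonals are 4 and 3. side = sqrt(4^2 + 3^2) = sqrt(25) = 5

5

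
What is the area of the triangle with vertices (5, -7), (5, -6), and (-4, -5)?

Shoelace: Area = (1/2)|5(-6--5) + 5(-5--7) + -4(-7--6)| = (1/2)(9) = 9/2

9/2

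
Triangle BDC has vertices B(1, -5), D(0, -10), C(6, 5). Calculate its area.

Using the Shoelace formula for a triangle:
Area = (1/2)|x0(y1 - y2) + x1(y2 - y0) + x2(y0 - y1)|
Area = (1/2)|1(-10 - 5) + 0(5 - -5) + 6(-5 - -10)|
Area = (1/2)|-15 + 0 + 30|
Area = (1/2)|15|
Area = (1/2)(15)
Area = 15/2

15/2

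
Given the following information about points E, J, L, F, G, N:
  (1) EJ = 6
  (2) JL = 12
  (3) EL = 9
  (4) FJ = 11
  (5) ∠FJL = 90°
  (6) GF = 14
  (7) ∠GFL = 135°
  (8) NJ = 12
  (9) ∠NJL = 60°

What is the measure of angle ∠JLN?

Step 1: By the law of cosines on triangle LJN: LN² = 12² + 12² − 2·12·12·cos(60°) = 144, so LN = 12.
Step 2: By the inverse law of cosines on triangle JLN: cos(∠JLN) = (12² + 12² − 12²) / (2·12·12) = 144/288 = 0.5, so ∠JLN = 60°.

Therefore, the measure of angle ∠JLN = 60°.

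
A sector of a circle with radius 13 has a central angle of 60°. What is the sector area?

Sector area = πr² × θ/360
= π × 13² × 1/6
= π × 169 × 1/6
= 169*pi/6

169*pi/6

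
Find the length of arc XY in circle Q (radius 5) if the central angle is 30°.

Arc length = 2πr × θ/360
= 2π × 5 × 1/12
= 5*pi/6

5*pi/6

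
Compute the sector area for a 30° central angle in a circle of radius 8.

Sector area = π(8²)(1/12) = 16*pi/3

16*pi/3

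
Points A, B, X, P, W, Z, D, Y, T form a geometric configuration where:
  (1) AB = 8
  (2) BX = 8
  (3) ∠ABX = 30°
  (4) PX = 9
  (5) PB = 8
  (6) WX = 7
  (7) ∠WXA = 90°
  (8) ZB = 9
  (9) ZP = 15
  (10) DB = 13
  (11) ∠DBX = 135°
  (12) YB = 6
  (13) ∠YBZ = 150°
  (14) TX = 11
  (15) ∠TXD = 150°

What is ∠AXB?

Step 1: By the law of cosines on triangle XBA: XA² = 8² + 8² − 2·8·8·cos(30°) = 17.15, so XA ≈ 4.14.
Step 2: By the inverse law of cosines on triangle AXB: cos(∠AXB) = (4.14² + 8² − 8²) / (2·4.14·8) = 17.15/66.26 = 0.2588, so ∠AXB = 75°.

Therefore, the measure of angle ∠AXB = 75°.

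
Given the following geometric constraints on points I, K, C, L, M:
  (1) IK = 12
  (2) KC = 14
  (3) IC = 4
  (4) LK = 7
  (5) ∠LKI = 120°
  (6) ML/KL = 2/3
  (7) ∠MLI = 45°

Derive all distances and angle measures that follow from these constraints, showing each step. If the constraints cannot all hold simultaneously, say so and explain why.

The constraints are consistent.

From the given relations:
  ML = 2/3·KL = 2/3·7 ≈ 4.67

Step 1: From IK = 12, KL = 7, and ∠IKL = 120°, by the law of cosines:
  IL² = IK² + KL² - 2·IK·KL·cos(120°) = 144 + 49 + 84 = 277
  IL ≈ 16.64

Step 2: From IC = 4, IK = 12, CK = 14, by the inverse law of cosines:
  cos(∠CIK) = (IC² + IK² - CK²) / (2·IC·IK)
  ∠CIK = 112.02°

Step 3: From KC = 14, KI = 12, CI = 4, by the inverse law of cosines:
  cos(∠CKI) = (KC² + KI² - CI²) / (2·KC·KI)
  ∠CKI = 15.36°

Step 4: From CI = 4, CK = 14, IK = 12, by the inverse law of cosines:
  cos(∠ICK) = (CI² + CK² - IK²) / (2·CI·CK)
  ∠ICK = 52.62°

Step 5: From IL = 16.64, LM = 4.67, and ∠ILM = 45°, by the law of cosines:
  IM² = IL² + LM² - 2·IL·LM·cos(45°) = 277 + 21.78 - 109.8 = 188.9
  IM ≈ 13.75

Step 6: From IK = 12, IL = 16.64, KL = 7, by the inverse law of cosines:
  cos(∠KIL) = (IK² + IL² - KL²) / (2·IK·IL)
  ∠KIL = 21.36°

Step 7: From LI = 16.64, LK = 7, IK = 12, by the inverse law of cosines:
  cos(∠ILK) = (LI² + LK² - IK²) / (2·LI·LK)
  ∠ILK = 38.64°

Step 8: From IL = 16.64, IM = 13.75, LM = 4.67, by the inverse law of cosines:
  cos(∠LIM) = (IL² + IM² - LM²) / (2·IL·IM)
  ∠LIM = 13.89°

Step 9: From MI = 13.75, ML = 4.67, IL = 16.64, by the inverse law of cosines:
  cos(∠IML) = (MI² + ML² - IL²) / (2·MI·ML)
  ∠IML = 121.11°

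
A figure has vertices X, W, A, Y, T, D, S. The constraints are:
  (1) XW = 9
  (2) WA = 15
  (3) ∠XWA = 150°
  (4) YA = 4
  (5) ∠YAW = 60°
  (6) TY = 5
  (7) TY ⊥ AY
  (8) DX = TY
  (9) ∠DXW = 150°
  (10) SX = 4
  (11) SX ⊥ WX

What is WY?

Step 1: By the law of cosines on triangle WAY: WY² = 15² + 4² − 2·15·4·cos(60°) = 181, so WY = √181.

Therefore, the length of WY = √181.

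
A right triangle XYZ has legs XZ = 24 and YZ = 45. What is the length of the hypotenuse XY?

By the Pythagorean theorem: XY^2 = XZ^2 + YZ^2
XY^2 = 24^2 + 45^2 = 576 + 2025 = 2601
XY = sqrt(2601) = 51

51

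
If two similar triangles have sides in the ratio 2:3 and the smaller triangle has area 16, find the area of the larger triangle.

Area ratio = (2/3)^2 = 4/9. Area of the larger triangle = 16 * 9/4 = 36.

36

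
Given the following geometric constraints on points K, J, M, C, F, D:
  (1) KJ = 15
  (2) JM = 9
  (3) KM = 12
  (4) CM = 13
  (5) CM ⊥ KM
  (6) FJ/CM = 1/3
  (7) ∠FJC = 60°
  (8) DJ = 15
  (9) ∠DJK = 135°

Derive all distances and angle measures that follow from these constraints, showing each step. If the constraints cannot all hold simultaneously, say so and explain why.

The constraints are consistent.

From the given relations:
  FJ = 1/3·CM = 1/3·13 ≈ 4.33

Step 1: From KM = 12, MC = 13, and ∠KMC = 90°, by the law of cosines:
  KC² = KM² + MC² - 2·KM·MC·cos(90°) = 144 + 169 - 0 = 313
  KC ≈ 17.69

Step 2: From KJ = 15, JD = 15, and ∠KJD = 135°, by the law of cosines:
  KD² = KJ² + JD² - 2·KJ·JD·cos(135°) = 225 + 225 + 318.2 = 768.2
  KD ≈ 27.72

Step 3: From KJ = 15, KM = 12, JM = 9, by the inverse law of cosines:
  cos(∠JKM) = (KJ² + KM² - JM²) / (2·KJ·KM)
  ∠JKM = 36.87°

Step 4: From JK = 15, JM = 9, KM = 12, by the inverse law of cosines:
  cos(∠KJM) = (JK² + JM² - KM²) / (2·JK·JM)
  ∠KJM = 53.13°

Step 5: From MJ = 9, MK = 12, JK = 15, by the inverse law of cosines:
  cos(∠JMK) = (MJ² + MK² - JK²) / (2·MJ·MK)
  ∠JMK = 90°

Step 6: From KC = 17.69, KM = 12, CM = 13, by the inverse law of cosines:
  cos(∠CKM) = (KC² + KM² - CM²) / (2·KC·KM)
  ∠CKM = 47.29°

Step 7: From KD = 27.72, KJ = 15, DJ = 15, by the inverse law of cosines:
  cos(∠DKJ) = (KD² + KJ² - DJ²) / (2·KD·KJ)
  ∠DKJ = 22.5°

Step 8: From CK = 17.69, CM = 13, KM = 12, by the inverse law of cosines:
  cos(∠KCM) = (CK² + CM² - KM²) / (2·CK·CM)
  ∠KCM = 42.71°

Step 9: From DJ = 15, DK = 27.72, JK = 15, by the inverse law of cosines:
  cos(∠JDK) = (DJ² + DK² - JK²) / (2·DJ·DK)
  ∠JDK = 22.5°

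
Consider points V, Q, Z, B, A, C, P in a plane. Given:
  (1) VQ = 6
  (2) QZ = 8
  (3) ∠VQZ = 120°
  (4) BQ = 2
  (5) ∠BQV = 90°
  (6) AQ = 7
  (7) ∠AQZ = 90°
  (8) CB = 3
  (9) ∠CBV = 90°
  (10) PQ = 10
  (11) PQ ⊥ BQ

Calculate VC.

Step 1: By the law of cosines on triangle BQV: BV² = 2² + 6² − 2·2·6·cos(90°) = 40, so BV = 2·√10.
Step 2: By the law of cosines on triangle VBC: VC² = (2·√10)² + 3² − 2·2·√10·3·cos(90°) = 49, so VC = 7.

Therefore, the length of VC = 7.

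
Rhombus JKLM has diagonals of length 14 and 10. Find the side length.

The diagonals of a rhombus bisect each other at right angles.
Half-diagonals: 14/2 = 7 and 10/2 = 5
side = sqrt(7^2 + 5^2)
side = sqrt(49 + 25)
side = sqrt(74)

sqrt(74)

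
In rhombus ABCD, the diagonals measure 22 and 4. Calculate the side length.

In a rhombus, the diagonals bisect each other perpendicularly, creating four congruent right triangles.
Each triangle has legs 11 (half of 22) and 2 (half of 4).
The hypotenuse of each right triangle is a side of the rhombus:
side = sqrt(11^2 + 2^2) = sqrt(125) = 5*sqrt(5)

5*sqrt(5)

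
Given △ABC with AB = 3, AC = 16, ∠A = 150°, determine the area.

Area = (1/2) * AB * AC * sin(A)
Area = (1/2) * 3 * 16 * sin(150°)
Area = (1/2) * 3 * 16 * 1/2
Area = 12

12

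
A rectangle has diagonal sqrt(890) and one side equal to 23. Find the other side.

The diagonal of a rectangle forms a right triangle with the two sides.
Rearranging the Pythagorean theorem: missing side = sqrt(d^2 - known^2).
= sqrt(890 - 529) = sqrt(361) = 19.

19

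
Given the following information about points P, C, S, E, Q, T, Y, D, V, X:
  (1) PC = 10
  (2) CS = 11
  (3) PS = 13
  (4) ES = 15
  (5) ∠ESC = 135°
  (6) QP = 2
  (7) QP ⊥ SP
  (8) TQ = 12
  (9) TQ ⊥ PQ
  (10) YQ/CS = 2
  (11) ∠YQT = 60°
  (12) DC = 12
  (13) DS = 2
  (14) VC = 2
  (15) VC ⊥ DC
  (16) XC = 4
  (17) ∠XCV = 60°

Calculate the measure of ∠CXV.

Step 1: By the law of cosines on triangle XCV: XV² = 4² + 2² − 2·4·2·cos(60°) = 12, so XV = 2·√3.
Step 2: By the inverse law of cosines on triangle CXV: cos(∠CXV) = (4² + (2·√3)² − 2²) / (2·4·2·√3) = 24/27.71 = 0.866, so ∠CXV = 30°.

Therefore, the measure of angle ∠CXV = 30°.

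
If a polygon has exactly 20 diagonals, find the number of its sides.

Using d = n(n - 3)/2, we solve 20 = n(n - 3)/2.
So n(n - 3) = 40.
Testing n = 8: 8 * 5 = 40 = 40. Correct.
The polygon has 8 sides.

8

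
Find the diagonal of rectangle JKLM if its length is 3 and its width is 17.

Using the Pythagorean theorem:
d² = 3² + 17² = 9 + 289 = 298
d = sqrt(298)

sqrt(298)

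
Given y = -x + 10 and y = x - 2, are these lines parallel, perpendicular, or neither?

Slope of line 1: m1 = -1
Slope of line 2: m2 = 1
m1 * m2 = -1, so perpendicular.

Perpendicular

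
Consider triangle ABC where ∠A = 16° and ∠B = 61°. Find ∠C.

The interior angles sum to 180°: angle C = 180 - 16 - 61 = 103°.
The triangle is obtuse (angles 16°, 61°, 103°).

103 degrees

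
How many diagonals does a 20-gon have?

Each of the 20 vertices connects to 17 non-adjacent vertices via diagonals.
Total connections = 20 × 17 = 340, but each diagonal is counted twice.
Number of diagonals = 340 / 2 = 170.

170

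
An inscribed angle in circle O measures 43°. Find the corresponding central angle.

The inscribed angle theorem states that a central angle is always twice any inscribed angle that subtends the same arc.
Since the inscribed angle is 43°, the central angle = 2 × 43° = 86°.

86°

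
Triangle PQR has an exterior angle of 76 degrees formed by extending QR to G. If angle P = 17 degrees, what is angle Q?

The exterior angle theorem states that an exterior angle equals the sum of the two non-adjacent interior angles.
So 76 = 17 + angle Q, which gives angle Q = 76 - 17 = 59 degrees.

59 degrees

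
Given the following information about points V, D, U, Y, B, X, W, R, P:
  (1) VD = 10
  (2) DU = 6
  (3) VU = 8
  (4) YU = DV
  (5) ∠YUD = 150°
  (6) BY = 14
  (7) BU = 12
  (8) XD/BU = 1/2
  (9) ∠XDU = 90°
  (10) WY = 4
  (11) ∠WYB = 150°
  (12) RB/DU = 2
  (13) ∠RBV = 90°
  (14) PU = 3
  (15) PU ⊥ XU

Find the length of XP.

From the given relations: XD = 1/2·BU = 1/2·12 = 6.
Step 1: By the law of cosines on triangle UDX: UX² = 6² + 6² − 2·6·6·cos(90°) = 72, so UX = 6·√2.
Step 2: By the law of cosines on triangle XUP: XP² = (6·√2)² + 3² − 2·6·√2·3·cos(90°) = 81, so XP = 9.

Therefore, the length of XP = 9.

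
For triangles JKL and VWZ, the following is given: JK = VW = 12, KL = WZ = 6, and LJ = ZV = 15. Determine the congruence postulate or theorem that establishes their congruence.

The given information matches SSS: All three pairs of corresponding sides are equal (Side-Side-Side).

SSS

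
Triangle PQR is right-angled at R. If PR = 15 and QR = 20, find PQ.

In a right triangle, the square of the hypotenuse equals the sum of the squares of the two legs.
The legs are 15 and 20, so the hypotenuse = sqrt(225 + 400) = sqrt(625) = 25.

25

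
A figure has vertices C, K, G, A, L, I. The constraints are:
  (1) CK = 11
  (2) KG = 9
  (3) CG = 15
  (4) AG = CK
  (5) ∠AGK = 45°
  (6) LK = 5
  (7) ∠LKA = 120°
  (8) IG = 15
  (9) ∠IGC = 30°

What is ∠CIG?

Step 1: By the law of cosines on triangle IGC: IC² = 15² + 15² − 2·15·15·cos(30°) = 60.29, so IC ≈ 7.76.
Step 2: By the inverse law of cosines on triangle CIG: cos(∠CIG) = (7.76² + 15² − 15²) / (2·7.76·15) = 60.29/232.94 = 0.2588, so ∠CIG = 75°.

Therefore, the measure of angle ∠CIG = 75°.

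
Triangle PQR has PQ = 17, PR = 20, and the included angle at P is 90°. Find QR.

The included angle is 90°, so the triangle is right-angled at P. The opposite side QR is the hypotenuse.
By the Pythagorean theorem: QR = sqrt(17^2 + 20^2) = sqrt(689) = sqrt(689).

sqrt(689)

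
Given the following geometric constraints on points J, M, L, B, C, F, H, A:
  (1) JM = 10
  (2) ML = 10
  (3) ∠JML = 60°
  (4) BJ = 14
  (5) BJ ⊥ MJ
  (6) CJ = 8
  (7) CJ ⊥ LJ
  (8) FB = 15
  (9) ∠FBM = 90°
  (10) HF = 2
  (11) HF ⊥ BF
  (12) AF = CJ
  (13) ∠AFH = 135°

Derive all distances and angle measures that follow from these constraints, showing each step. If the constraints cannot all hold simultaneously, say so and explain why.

The constraints are consistent.

From the given relations:
  AF = CJ = 8

Step 1: From JM = 10, ML = 10, and ∠JML = 60°, by the law of cosines:
  JL² = JM² + ML² - 2·JM·ML·cos(60°) = 100 + 100 - 100 = 100
  JL = 10

Step 2: From MJ = 10, JB = 14, and ∠MJB = 90°, by the law of cosines:
  MB² = MJ² + JB² - 2·MJ·JB·cos(90°) = 100 + 196 - 0 = 296
  MB = 2·√74

Step 3: From BF = 15, FH = 2, and ∠BFH = 90°, by the law of cosines:
  BH² = BF² + FH² - 2·BF·FH·cos(90°) = 225 + 4 - 0 = 229
  BH ≈ 15.13

Step 4: From HF = 2, FA = 8, and ∠HFA = 135°, by the law of cosines:
  HA² = HF² + FA² - 2·HF·FA·cos(135°) = 4 + 64 + 22.63 = 90.63
  HA ≈ 9.52

Step 5: From MB = 2·√74, BF = 15, and ∠MBF = 90°, by the law of cosines:
  MF² = MB² + BF² - 2·MB·BF·cos(90°) = 296 + 225 - 0 = 521
  MF ≈ 22.83

Step 6: From LJ = 10, JC = 8, and ∠LJC = 90°, by the law of cosines:
  LC² = LJ² + JC² - 2·LJ·JC·cos(90°) = 100 + 64 - 0 = 164
  LC = 2·√41

Step 7: From JL = 10, JM = 10, LM = 10, by the inverse law of cosines:
  cos(∠LJM) = (JL² + JM² - LM²) / (2·JL·JM)
  ∠LJM = 60°

Step 8: From MB = 2·√74, MJ = 10, BJ = 14, by the inverse law of cosines:
  cos(∠BMJ) = (MB² + MJ² - BJ²) / (2·MB·MJ)
  ∠BMJ = 54.46°

Step 9: From LJ = 10, LM = 10, JM = 10, by the inverse law of cosines:
  cos(∠JLM) = (LJ² + LM² - JM²) / (2·LJ·LM)
  ∠JLM = 60°

Step 10: From BF = 15, BH = 15.13, FH = 2, by the inverse law of cosines:
  cos(∠FBH) = (BF² + BH² - FH²) / (2·BF·BH)
  ∠FBH = 7.59°

Step 11: From BJ = 14, BM = 2·√74, JM = 10, by the inverse law of cosines:
  cos(∠JBM) = (BJ² + BM² - JM²) / (2·BJ·BM)
  ∠JBM = 35.54°

Step 12: From HA = 9.52, HF = 2, AF = 8, by the inverse law of cosines:
  cos(∠AHF) = (HA² + HF² - AF²) / (2·HA·HF)
  ∠AHF = 36.46°

Step 13: From HB = 15.13, HF = 2, BF = 15, by the inverse law of cosines:
  cos(∠BHF) = (HB² + HF² - BF²) / (2·HB·HF)
  ∠BHF = 82.41°

Step 14: From AF = 8, AH = 9.52, FH = 2, by the inverse law of cosines:
  cos(∠FAH) = (AF² + AH² - FH²) / (2·AF·AH)
  ∠FAH = 8.54°

Step 15: From MB = 2·√74, MF = 22.83, BF = 15, by the inverse law of cosines:
  cos(∠BMF) = (MB² + MF² - BF²) / (2·MB·MF)
  ∠BMF = 41.08°

Step 16: From LC = 2·√41, LJ = 10, CJ = 8, by the inverse law of cosines:
  cos(∠CLJ) = (LC² + LJ² - CJ²) / (2·LC·LJ)
  ∠CLJ = 38.66°

Step 17: From CJ = 8, CL = 2·√41, JL = 10, by the inverse law of cosines:
  cos(∠JCL) = (CJ² + CL² - JL²) / (2·CJ·CL)
  ∠JCL = 51.34°

Step 18: From FB = 15, FM = 22.83, BM = 2·√74, by the inverse law of cosines:
  cos(∠BFM) = (FB² + FM² - BM²) / (2·FB·FM)
  ∠BFM = 48.92°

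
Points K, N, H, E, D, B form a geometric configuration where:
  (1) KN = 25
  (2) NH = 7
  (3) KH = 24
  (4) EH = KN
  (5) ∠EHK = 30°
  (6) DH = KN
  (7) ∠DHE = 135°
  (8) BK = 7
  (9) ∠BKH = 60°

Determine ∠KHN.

Step 1: By the inverse law of cosines on triangle KHN: cos(∠KHN) = (24² + 7² − 25²) / (2·24·7) = 0/336 = 0, so ∠KHN = 90°.

Therefore, the measure of angle ∠KHN = 90°.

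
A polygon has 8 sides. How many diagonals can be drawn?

The number of diagonals in an n-gon is n(n - 3)/2.
For n = 8: 8(8 - 3)/2 = 8 × 5 / 2 = 20.

20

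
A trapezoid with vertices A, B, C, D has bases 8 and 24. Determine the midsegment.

The midsegment (median) of a trapezoid connects the midpoints of the non-parallel sides.
Its length is the average of the two bases: (8 + 24) / 2 = 16.

16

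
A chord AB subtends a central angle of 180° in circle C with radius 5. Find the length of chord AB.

Chord = 2(5) sin(90°) = 10

10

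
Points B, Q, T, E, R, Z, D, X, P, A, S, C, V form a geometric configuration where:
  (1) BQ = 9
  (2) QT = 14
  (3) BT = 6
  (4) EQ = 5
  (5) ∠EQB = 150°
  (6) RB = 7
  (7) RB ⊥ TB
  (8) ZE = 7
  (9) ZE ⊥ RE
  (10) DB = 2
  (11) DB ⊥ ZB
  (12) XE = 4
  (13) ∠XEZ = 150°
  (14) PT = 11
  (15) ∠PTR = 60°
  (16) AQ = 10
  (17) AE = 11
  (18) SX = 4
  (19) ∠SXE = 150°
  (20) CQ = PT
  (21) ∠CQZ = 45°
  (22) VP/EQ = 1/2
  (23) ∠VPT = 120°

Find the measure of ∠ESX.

Step 1: By the law of cosines on triangle SXE: SE² = 4² + 4² − 2·4·4·cos(150°) = 59.71, so SE ≈ 7.73.
Step 2: By the inverse law of cosines on triangle ESX: cos(∠ESX) = (7.73² + 4² − 4²) / (2·7.73·4) = 59.71/61.82 = 0.9659, so ∠ESX = 15°.

Therefore, the measure of angle ∠ESX = 15°.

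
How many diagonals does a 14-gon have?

The number of diagonals in an n-gon is n(n - 3)/2.
For n = 14: 14(14 - 3)/2 = 14 × 11 / 2 = 77.

77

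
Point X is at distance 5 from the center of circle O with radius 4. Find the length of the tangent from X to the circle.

Let T be the point of tangency. Then OT ⊥ XT (radius ⊥ tangent).
In right triangle OTX: OX² = OT² + XT²
5² = 4² + XT²
XT² = 9, XT = 3

3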